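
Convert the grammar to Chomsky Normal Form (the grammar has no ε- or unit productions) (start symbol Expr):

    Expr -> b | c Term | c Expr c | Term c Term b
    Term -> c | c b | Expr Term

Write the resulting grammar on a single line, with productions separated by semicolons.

Expr -> b | X1 Term | X1 Y1 | Term Y2; Term -> c | X1 X2 | Expr Term; X1 -> c; X2 -> b; Y1 -> Expr X1; Y2 -> X1 Y3; Y3 -> Term X2

Introduce a nonterminal for each terminal appearing in a rule of length ≥ 2: X1 → c, X2 → b.
Binarize each right-hand side of length ≥ 3 by chaining fresh nonterminals (Y1, Y2, …): affected rules were Expr → X1 Expr X1; Expr → Term X1 Term X2.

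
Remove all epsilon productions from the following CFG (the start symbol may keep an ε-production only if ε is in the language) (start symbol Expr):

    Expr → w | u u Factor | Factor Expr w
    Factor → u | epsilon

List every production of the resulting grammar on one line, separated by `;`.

Expr → w | u u Factor | u u | Factor Expr w | Expr w; Factor → u

Nullable set = {Factor}.
ε ∉ L(G), so no ε-production is kept.
Expand every rule over subsets of its nullable positions: Expr → u u Factor gives u u Factor | u u. Expr → Factor Expr w gives Factor Expr w | Expr w.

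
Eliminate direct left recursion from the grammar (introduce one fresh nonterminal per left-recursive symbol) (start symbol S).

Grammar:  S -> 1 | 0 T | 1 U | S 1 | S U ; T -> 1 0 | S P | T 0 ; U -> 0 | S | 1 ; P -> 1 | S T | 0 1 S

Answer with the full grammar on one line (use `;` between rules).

S -> 1 S' | 0 T S' | 1 U S'; T -> 1 0 T' | S P T'; U -> 0 | S | 1; P -> 1 | S T | 0 1 S; S' -> 1 S' | U S' | ε; T' -> 0 T' | ε

Directly left-recursive nonterminals: S, T.
For S: α = {1, U}, β = {1, 0 T, 1 U}. Rewrite as S → β S' and S' → α S' | ε.
For T: α = {0}, β = {1 0, S P}. Rewrite as T → β T' and T' → α T' | ε.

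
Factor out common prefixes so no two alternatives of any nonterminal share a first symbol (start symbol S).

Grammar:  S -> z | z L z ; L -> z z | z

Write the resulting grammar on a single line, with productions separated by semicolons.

S has alternatives sharing prefix 'z': factor to S → z S' with S' → ε | L z.
L has alternatives sharing prefix 'z': factor to L → z L' with L' → z | ε.

S -> z S'; L -> z L'; S' -> eps | L z; L' -> z | eps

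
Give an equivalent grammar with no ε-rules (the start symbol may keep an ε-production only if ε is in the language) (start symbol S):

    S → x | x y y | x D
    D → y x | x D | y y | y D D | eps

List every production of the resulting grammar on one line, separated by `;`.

S → x | x y y | x D; D → y x | x D | x | y y | y D D | y D | y

Nullable nonterminals: {D}.
ε ∉ L(G), so no ε-production is kept.
Expand every rule over subsets of its nullable positions: D → x D gives x D | x. D → y D D gives y D D | y D | y.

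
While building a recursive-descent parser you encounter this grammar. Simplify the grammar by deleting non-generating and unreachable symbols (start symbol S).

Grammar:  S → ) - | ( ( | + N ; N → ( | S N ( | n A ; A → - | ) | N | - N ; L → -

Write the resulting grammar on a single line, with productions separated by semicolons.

Generating nonterminals: {A, L, N, S}.
Reachable from S after that: {A, N, S}.
Removed useless symbols: {L} and every production mentioning them.

S → ) - | ( ( | + N; N → ( | S N ( | n A; A → - | ) | N | - N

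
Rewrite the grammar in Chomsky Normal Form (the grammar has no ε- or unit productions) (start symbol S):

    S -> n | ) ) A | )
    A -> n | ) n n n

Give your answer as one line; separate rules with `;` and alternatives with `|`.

Introduce a nonterminal for each terminal appearing in a rule of length ≥ 2: X1 → ), X2 → n.
Binarize each right-hand side of length ≥ 3 by chaining fresh nonterminals (Y1, Y2, …): affected rules were S → X1 X1 A; A → X1 X2 X2 X2.

S -> n | X1 Y1 | ); A -> n | X1 Y2; X1 -> ); X2 -> n; Y1 -> X1 A; Y2 -> X2 Y3; Y3 -> X2 X2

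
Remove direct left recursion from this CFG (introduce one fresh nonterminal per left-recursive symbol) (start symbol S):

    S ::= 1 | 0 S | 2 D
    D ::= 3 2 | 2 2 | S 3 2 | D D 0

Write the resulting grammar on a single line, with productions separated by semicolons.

S ::= 1 | 0 S | 2 D; D ::= 3 2 D' | 2 2 D' | S 3 2 D'; D' ::= D 0 D' | ε

Directly left-recursive nonterminal: D.
For D: α = {D 0}, β = {3 2, 2 2, S 3 2}. Rewrite as D → β D' and D' → α D' | ε.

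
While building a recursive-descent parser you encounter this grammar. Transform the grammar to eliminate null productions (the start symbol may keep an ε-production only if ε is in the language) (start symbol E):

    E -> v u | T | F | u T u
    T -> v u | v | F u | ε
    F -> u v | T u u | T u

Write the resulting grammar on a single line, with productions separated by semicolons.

Nullable nonterminals: {E, T}.
ε ∈ L(G) since E is nullable, so keep E → ε.
Expand every rule over subsets of its nullable positions: E → u T u gives u T u | u u. F → T u u gives T u u | u u. F → T u gives T u | u.

E -> v u | T | F | u T u | u u | ε; T -> v u | v | F u; F -> u v | T u u | u u | T u | u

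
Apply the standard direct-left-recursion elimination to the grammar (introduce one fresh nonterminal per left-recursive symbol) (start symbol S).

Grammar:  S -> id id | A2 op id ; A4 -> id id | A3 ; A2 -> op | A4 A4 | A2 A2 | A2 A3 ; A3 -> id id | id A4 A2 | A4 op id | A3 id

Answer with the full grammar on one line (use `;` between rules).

Left recursion appears on A2, A3.
For A2: α = {A2, A3}, β = {op, A4 A4}. Rewrite as A2 → β A2' and A2' → α A2' | ε.
For A3: α = {id}, β = {id id, id A4 A2, A4 op id}. Rewrite as A3 → β A3' and A3' → α A3' | ε.

S -> id id | A2 op id; A4 -> id id | A3; A2 -> op A2' | A4 A4 A2'; A3 -> id id A3' | id A4 A2 A3' | A4 op id A3'; A2' -> A2 A2' | A3 A2' | ε; A3' -> id A3' | ε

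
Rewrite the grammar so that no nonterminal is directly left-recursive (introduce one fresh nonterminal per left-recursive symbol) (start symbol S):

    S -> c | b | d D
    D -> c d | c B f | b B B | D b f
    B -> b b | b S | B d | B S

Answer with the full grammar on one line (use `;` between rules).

S -> c | b | d D; D -> c d D' | c B f D' | b B B D'; B -> b b B' | b S B'; D' -> b f D' | eps; B' -> d B' | S B' | eps

D, B are directly left-recursive.
For D: α = {b f}, β = {c d, c B f, b B B}. Rewrite as D → β D' and D' → α D' | ε.
For B: α = {d, S}, β = {b b, b S}. Rewrite as B → β B' and B' → α B' | ε.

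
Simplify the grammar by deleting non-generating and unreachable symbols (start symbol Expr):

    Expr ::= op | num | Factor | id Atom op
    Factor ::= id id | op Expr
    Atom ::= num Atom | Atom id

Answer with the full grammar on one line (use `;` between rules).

Generating nonterminals: {Expr, Factor}.
Reachable from Expr after that: {Expr, Factor}.
Removed useless symbols: {Atom} and every production mentioning them.

Expr ::= op | num | Factor; Factor ::= id id | op Expr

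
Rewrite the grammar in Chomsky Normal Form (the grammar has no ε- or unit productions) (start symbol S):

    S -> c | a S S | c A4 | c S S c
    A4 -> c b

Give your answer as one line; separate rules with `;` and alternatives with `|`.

S -> c | X1 Y1 | X2 A4 | X2 Y2; A4 -> X2 X3; X1 -> a; X2 -> c; X3 -> b; Y1 -> S S; Y2 -> S Y3; Y3 -> S X2

Introduce a nonterminal for each terminal appearing in a rule of length ≥ 2: X1 → a, X2 → c, X3 → b.
Binarize each right-hand side of length ≥ 3 by chaining fresh nonterminals (Y1, Y2, …): affected rules were S → X1 S S; S → X2 S S X2.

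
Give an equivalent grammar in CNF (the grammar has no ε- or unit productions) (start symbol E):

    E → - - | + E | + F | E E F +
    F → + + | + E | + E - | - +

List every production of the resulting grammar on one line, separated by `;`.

E → X1 X1 | X2 E | X2 F | E Y1; F → X2 X2 | X2 E | X2 Y3 | X1 X2; X1 → -; X2 → +; Y1 → E Y2; Y2 → F X2; Y3 → E X1

Introduce a nonterminal for each terminal appearing in a rule of length ≥ 2: X1 → -, X2 → +.
Binarize each right-hand side of length ≥ 3 by chaining fresh nonterminals (Y1, Y2, …): affected rules were E → E E F X2; F → X2 E X1.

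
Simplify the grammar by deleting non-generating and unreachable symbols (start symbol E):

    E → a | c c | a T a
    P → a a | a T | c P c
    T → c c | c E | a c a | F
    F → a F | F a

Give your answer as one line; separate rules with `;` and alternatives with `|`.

E → a | c c | a T a; T → c c | c E | a c a

Generating nonterminals: {E, P, T}.
Reachable from E after that: {E, T}.
Removed useless symbols: {F, P} and every production mentioning them.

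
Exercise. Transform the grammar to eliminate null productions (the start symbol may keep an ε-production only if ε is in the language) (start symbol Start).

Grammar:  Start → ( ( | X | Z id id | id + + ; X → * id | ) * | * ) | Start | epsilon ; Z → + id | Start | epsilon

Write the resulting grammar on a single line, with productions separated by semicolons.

Start → ( ( | X | Z id id | id id | id + + | ε; X → * id | ) * | * ) | Start; Z → + id | Start

Nullable set = {Start, X, Z}.
ε ∈ L(G) since Start is nullable, so keep Start → ε.
For each production, add variants omitting each subset of nullable occurrences: Start → Z id id gives Z id id | id id.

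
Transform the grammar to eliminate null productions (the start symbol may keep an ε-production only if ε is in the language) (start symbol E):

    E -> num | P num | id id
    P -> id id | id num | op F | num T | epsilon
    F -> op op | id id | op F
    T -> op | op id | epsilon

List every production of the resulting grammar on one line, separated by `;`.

E -> num | P num | id id; P -> id id | id num | op F | num T | num; F -> op op | id id | op F; T -> op | op id

Nullable set = {P, T}.
ε ∉ L(G), so no ε-production is kept.
Expand every rule over subsets of its nullable positions: P → num T gives num T | num.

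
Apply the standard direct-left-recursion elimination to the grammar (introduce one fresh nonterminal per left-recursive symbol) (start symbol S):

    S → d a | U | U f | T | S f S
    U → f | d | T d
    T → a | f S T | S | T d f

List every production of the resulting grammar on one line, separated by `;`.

S → d a S' | U S' | U f S' | T S'; U → f | d | T d; T → a T' | f S T T' | S T'; S' → f S S' | epsilon; T' → d f T' | epsilon

Left recursion appears on S, T.
For S: α = {f S}, β = {d a, U, U f, T}. Rewrite as S → β S' and S' → α S' | ε.
For T: α = {d f}, β = {a, f S T, S}. Rewrite as T → β T' and T' → α T' | ε.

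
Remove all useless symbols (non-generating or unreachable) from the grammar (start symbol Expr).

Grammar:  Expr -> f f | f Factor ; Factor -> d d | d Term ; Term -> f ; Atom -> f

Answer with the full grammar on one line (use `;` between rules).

Expr -> f f | f Factor; Factor -> d d | d Term; Term -> f

Generating nonterminals: {Atom, Expr, Factor, Term}.
Reachable from Expr after that: {Expr, Factor, Term}.
Removed useless symbols: {Atom} and every production mentioning them.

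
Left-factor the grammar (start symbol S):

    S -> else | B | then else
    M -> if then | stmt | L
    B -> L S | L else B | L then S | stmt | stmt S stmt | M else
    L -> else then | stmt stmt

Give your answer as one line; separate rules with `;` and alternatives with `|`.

S -> else | B | then else; M -> if then | stmt | L; B -> M else | L B' | stmt B''; L -> else then | stmt stmt; B' -> S | else B | then S; B'' -> ε | S stmt

B has alternatives sharing prefix 'L': factor to B → L B' with B' → S | else B | then S.
B has alternatives sharing prefix 'stmt': factor to B → stmt B'' with B'' → ε | S stmt.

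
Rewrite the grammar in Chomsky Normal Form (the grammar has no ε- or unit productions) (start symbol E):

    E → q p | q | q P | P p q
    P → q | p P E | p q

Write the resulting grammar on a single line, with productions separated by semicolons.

Introduce a nonterminal for each terminal appearing in a rule of length ≥ 2: X1 → q, X2 → p.
Binarize each right-hand side of length ≥ 3 by chaining fresh nonterminals (Y1, Y2, …): affected rules were E → P X2 X1; P → X2 P E.

E → X1 X2 | q | X1 P | P Y1; P → q | X2 Y2 | X2 X1; X1 → q; X2 → p; Y1 → X2 X1; Y2 → P E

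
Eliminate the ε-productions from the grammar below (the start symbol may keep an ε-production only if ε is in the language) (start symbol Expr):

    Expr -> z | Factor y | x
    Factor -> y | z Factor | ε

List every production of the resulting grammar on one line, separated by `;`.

Expr -> z | Factor y | y | x; Factor -> y | z Factor | z

Nullable nonterminals: {Factor}.
ε ∉ L(G), so no ε-production is kept.
Expand every rule over subsets of its nullable positions: Expr → Factor y gives Factor y | y. Factor → z Factor gives z Factor | z.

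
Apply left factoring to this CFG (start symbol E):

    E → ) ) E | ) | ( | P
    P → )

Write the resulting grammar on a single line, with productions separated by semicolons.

E → ( | P | ) E'; P → ); E' → ) E | epsilon

E has alternatives sharing prefix ')': factor to E → ) E' with E' → ) E | ε.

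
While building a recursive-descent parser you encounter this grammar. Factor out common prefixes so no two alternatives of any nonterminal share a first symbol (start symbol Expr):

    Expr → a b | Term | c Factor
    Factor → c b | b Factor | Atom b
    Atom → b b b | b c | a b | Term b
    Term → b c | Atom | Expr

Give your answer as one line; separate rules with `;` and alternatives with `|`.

Atom has alternatives sharing prefix 'b': factor to Atom → b Atom1 with Atom1 → b b | c.

Expr → a b | Term | c Factor; Factor → c b | b Factor | Atom b; Atom → a b | Term b | b Atom1; Term → b c | Atom | Expr; Atom1 → b b | c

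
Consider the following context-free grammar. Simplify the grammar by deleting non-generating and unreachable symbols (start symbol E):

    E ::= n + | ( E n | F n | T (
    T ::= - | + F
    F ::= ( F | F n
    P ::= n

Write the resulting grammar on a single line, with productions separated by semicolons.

E ::= n + | ( E n | T (; T ::= -

Generating nonterminals: {E, P, T}.
Reachable from E after that: {E, T}.
Removed useless symbols: {F, P} and every production mentioning them.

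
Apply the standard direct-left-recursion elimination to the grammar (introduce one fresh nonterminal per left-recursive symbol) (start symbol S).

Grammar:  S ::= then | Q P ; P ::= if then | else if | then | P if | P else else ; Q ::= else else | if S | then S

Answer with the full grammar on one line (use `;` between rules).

S ::= then | Q P; P ::= if then P' | else if P' | then P'; Q ::= else else | if S | then S; P' ::= if P' | else else P' | epsilon

Left recursion appears on P.
For P: α = {if, else else}, β = {if then, else if, then}. Rewrite as P → β P' and P' → α P' | ε.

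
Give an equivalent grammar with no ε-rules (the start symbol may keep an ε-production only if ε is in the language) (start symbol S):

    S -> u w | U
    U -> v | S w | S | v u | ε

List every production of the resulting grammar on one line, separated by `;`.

S -> u w | U | ε; U -> v | S w | w | S | v u

Nullable nonterminals: {S, U}.
ε ∈ L(G) since S is nullable, so keep S → ε.
For each production, add variants omitting each subset of nullable occurrences: U → S w gives S w | w.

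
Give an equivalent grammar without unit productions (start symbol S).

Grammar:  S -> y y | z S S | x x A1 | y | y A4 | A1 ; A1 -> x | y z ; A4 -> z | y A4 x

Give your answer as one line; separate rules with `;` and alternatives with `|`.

Unit pairs: S ⇒* {A1}.
Replace each nonterminal's rules with the union of the non-unit rules of every nonterminal it unit-derives.

S -> x | y z | y y | z S S | x x A1 | y | y A4; A1 -> x | y z; A4 -> z | y A4 x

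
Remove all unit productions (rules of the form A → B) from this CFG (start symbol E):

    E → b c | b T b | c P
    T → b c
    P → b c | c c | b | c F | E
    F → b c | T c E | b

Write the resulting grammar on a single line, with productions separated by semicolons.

Unit pairs: P ⇒* {E}.
Replace each nonterminal's rules with the union of the non-unit rules of every nonterminal it unit-derives.

E → b c | b T b | c P; T → b c; P → b c | b T b | c P | c c | b | c F; F → b c | T c E | b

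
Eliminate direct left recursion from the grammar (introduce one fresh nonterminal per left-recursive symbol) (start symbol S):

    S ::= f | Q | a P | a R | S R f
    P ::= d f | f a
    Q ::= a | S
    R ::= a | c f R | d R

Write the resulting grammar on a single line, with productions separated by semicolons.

S ::= f S' | Q S' | a P S' | a R S'; P ::= d f | f a; Q ::= a | S; R ::= a | c f R | d R; S' ::= R f S' | ε

S is directly left-recursive.
For S: α = {R f}, β = {f, Q, a P, a R}. Rewrite as S → β S' and S' → α S' | ε.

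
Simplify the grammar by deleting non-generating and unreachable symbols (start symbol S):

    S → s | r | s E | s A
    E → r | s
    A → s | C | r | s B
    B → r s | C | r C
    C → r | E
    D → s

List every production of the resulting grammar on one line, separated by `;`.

S → s | r | s E | s A; E → r | s; A → s | C | r | s B; B → r s | C | r C; C → r | E

Generating nonterminals: {A, B, C, D, E, S}.
Reachable from S after that: {A, B, C, E, S}.
Removed useless symbols: {D} and every production mentioning them.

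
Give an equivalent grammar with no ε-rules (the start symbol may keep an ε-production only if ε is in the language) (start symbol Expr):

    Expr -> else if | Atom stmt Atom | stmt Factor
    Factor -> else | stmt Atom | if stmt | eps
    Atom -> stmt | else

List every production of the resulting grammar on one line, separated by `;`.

Expr -> else if | Atom stmt Atom | stmt Factor | stmt; Factor -> else | stmt Atom | if stmt; Atom -> stmt | else

The nullable symbols are {Factor}.
ε ∉ L(G), so no ε-production is kept.
Expand every rule over subsets of its nullable positions: Expr → stmt Factor gives stmt Factor | stmt.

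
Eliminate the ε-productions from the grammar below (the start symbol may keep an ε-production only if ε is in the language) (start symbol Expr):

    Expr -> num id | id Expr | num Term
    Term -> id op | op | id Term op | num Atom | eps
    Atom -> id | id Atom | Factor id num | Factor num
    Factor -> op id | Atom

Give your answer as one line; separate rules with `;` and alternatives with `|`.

Expr -> num id | id Expr | num Term | num; Term -> id op | op | id Term op | num Atom; Atom -> id | id Atom | Factor id num | Factor num; Factor -> op id | Atom

Nullable nonterminals: {Term}.
ε ∉ L(G), so no ε-production is kept.
Expand every rule over subsets of its nullable positions: Expr → num Term gives num Term | num.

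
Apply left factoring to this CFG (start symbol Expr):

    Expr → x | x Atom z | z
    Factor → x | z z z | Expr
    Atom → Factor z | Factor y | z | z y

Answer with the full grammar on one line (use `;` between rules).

Expr → z | x Expr1; Factor → x | z z z | Expr; Atom → Factor Atom1 | z Atom2; Expr1 → ε | Atom z; Atom1 → z | y; Atom2 → ε | y

Expr has alternatives sharing prefix 'x': factor to Expr → x Expr1 with Expr1 → ε | Atom z.
Atom has alternatives sharing prefix 'Factor': factor to Atom → Factor Atom1 with Atom1 → z | y.
Atom has alternatives sharing prefix 'z': factor to Atom → z Atom2 with Atom2 → ε | y.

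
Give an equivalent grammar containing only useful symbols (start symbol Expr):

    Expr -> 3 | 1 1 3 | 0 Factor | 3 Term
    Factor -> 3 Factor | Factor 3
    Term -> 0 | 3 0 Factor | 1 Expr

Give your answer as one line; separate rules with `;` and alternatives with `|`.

Generating nonterminals: {Expr, Term}.
Reachable from Expr after that: {Expr, Term}.
Removed useless symbols: {Factor} and every production mentioning them.

Expr -> 3 | 1 1 3 | 3 Term; Term -> 0 | 1 Expr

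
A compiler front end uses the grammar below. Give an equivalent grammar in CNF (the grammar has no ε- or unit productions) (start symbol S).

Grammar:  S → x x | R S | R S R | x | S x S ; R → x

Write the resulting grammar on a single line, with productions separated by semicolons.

Introduce a nonterminal for each terminal appearing in a rule of length ≥ 2: X1 → x.
Binarize each right-hand side of length ≥ 3 by chaining fresh nonterminals (Y1, Y2, …): affected rules were S → R S R; S → S X1 S.

S → X1 X1 | R S | R Y1 | x | S Y2; R → x; X1 → x; Y1 → S R; Y2 → X1 S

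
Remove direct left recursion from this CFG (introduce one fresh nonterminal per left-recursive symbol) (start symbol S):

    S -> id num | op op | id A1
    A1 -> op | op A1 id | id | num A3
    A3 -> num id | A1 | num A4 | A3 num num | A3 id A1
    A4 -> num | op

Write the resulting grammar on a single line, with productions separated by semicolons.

S -> id num | op op | id A1; A1 -> op | op A1 id | id | num A3; A3 -> num id A3' | A1 A3' | num A4 A3'; A4 -> num | op; A3' -> num num A3' | id A1 A3' | epsilon

A3 is directly left-recursive.
For A3: α = {num num, id A1}, β = {num id, A1, num A4}. Rewrite as A3 → β A3' and A3' → α A3' | ε.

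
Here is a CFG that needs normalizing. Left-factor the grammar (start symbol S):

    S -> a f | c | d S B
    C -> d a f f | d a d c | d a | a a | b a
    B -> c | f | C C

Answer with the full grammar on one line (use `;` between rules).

C has alternatives sharing prefix 'd a': factor to C → d a C' with C' → f f | d c | ε.

S -> a f | c | d S B; C -> a a | b a | d a C'; B -> c | f | C C; C' -> f f | d c | ε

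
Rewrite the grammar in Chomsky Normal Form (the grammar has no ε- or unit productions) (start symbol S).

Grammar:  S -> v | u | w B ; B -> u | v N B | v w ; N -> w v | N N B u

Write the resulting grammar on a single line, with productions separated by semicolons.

S -> v | u | X1 B; B -> u | X2 Y1 | X2 X1; N -> X1 X2 | N Y2; X1 -> w; X2 -> v; X3 -> u; Y1 -> N B; Y2 -> N Y3; Y3 -> B X3

Introduce a nonterminal for each terminal appearing in a rule of length ≥ 2: X1 → w, X2 → v, X3 → u.
Binarize each right-hand side of length ≥ 3 by chaining fresh nonterminals (Y1, Y2, …): affected rules were B → X2 N B; N → N N B X3.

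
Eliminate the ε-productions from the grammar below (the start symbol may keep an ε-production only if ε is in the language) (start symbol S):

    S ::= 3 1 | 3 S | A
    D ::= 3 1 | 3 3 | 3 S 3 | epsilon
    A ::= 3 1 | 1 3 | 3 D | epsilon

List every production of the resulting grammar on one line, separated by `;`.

Nullable nonterminals: {A, D, S}.
ε ∈ L(G) since S is nullable, so keep S → ε.
Expand every rule over subsets of its nullable positions: S → 3 S gives 3 S | 3. A → 3 D gives 3 D | 3.

S ::= 3 1 | 3 S | 3 | A | ε; D ::= 3 1 | 3 3 | 3 S 3; A ::= 3 1 | 1 3 | 3 D | 3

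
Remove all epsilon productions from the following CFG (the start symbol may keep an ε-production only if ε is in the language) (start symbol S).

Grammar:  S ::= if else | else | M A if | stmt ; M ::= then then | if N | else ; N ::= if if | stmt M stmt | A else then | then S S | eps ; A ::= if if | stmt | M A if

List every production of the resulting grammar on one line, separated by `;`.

S ::= if else | else | M A if | stmt; M ::= then then | if N | if | else; N ::= if if | stmt M stmt | A else then | then S S; A ::= if if | stmt | M A if

Nullable nonterminals: {N}.
ε ∉ L(G), so no ε-production is kept.
Expand every rule over subsets of its nullable positions: M → if N gives if N | if.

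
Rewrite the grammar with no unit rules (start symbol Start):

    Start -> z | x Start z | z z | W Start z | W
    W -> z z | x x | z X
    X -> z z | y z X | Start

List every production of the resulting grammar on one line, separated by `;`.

Unit pairs: Start ⇒* {W}; X ⇒* {Start, W}.
For every A with A ⇒* B via unit rules, add B's non-unit alternatives to A; then delete every rule of the form X → Y.

Start -> z | x Start z | z z | W Start z | x x | z X; W -> z z | x x | z X; X -> z | x Start z | z z | W Start z | y z X | x x | z X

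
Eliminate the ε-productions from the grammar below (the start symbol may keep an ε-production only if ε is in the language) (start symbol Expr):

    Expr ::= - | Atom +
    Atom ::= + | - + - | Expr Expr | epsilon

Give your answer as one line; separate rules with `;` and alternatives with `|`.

Nullable set = {Atom}.
ε ∉ L(G), so no ε-production is kept.
Add the nullable-subset variants: Expr → Atom + gives Atom + | +.

Expr ::= - | Atom + | +; Atom ::= + | - + - | Expr Expr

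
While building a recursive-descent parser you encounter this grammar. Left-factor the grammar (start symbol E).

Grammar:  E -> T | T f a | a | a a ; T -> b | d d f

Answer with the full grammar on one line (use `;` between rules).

E has alternatives sharing prefix 'T': factor to E → T E' with E' → ε | f a.
E has alternatives sharing prefix 'a': factor to E → a E'' with E'' → ε | a.

E -> T E' | a E''; T -> b | d d f; E' -> ε | f a; E'' -> ε | a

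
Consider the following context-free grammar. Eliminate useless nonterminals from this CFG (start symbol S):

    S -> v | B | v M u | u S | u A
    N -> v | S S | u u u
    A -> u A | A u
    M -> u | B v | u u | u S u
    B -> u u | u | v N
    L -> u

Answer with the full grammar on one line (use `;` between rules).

Generating nonterminals: {B, L, M, N, S}.
Reachable from S after that: {B, M, N, S}.
Removed useless symbols: {A, L} and every production mentioning them.

S -> v | B | v M u | u S; N -> v | S S | u u u; M -> u | B v | u u | u S u; B -> u u | u | v N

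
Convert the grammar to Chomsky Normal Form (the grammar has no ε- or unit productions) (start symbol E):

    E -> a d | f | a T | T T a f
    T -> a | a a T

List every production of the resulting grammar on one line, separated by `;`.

E -> X1 X2 | f | X1 T | T Y1; T -> a | X1 Y3; X1 -> a; X2 -> d; X3 -> f; Y1 -> T Y2; Y2 -> X1 X3; Y3 -> X1 T

Introduce a nonterminal for each terminal appearing in a rule of length ≥ 2: X1 → a, X2 → d, X3 → f.
Binarize each right-hand side of length ≥ 3 by chaining fresh nonterminals (Y1, Y2, …): affected rules were E → T T X1 X3; T → X1 X1 T.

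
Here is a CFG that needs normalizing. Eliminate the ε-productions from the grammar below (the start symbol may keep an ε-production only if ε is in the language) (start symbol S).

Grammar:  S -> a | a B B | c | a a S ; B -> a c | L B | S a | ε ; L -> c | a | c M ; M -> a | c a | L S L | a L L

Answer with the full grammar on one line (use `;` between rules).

S -> a | a B B | a B | c | a a S; B -> a c | L B | L | S a; L -> c | a | c M; M -> a | c a | L S L | a L L

The nullable symbols are {B}.
ε ∉ L(G), so no ε-production is kept.
Add the nullable-subset variants: S → a B B gives a B B | a B. B → L B gives L B | L.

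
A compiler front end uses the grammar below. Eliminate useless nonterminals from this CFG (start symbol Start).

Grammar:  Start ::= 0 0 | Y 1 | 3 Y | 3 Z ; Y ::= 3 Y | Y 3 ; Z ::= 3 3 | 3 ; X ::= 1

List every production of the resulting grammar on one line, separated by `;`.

Generating nonterminals: {Start, X, Z}.
Reachable from Start after that: {Start, Z}.
Removed useless symbols: {X, Y} and every production mentioning them.

Start ::= 0 0 | 3 Z; Z ::= 3 3 | 3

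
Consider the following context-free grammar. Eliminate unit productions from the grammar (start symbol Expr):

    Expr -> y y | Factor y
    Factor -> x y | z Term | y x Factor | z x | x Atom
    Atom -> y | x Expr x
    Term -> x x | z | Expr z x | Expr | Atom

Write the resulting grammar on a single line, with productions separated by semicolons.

Expr -> y y | Factor y; Factor -> x y | z Term | y x Factor | z x | x Atom; Atom -> y | x Expr x; Term -> x x | z | Expr z x | y | x Expr x | y y | Factor y

Unit pairs: Term ⇒* {Atom, Expr}.
For each unit pair (A, B), copy every non-unit production of B to A, then drop all unit productions.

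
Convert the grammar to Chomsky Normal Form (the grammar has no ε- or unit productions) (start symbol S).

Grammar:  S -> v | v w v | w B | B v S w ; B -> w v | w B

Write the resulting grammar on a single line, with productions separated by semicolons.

S -> v | X1 Y1 | X2 B | B Y2; B -> X2 X1 | X2 B; X1 -> v; X2 -> w; Y1 -> X2 X1; Y2 -> X1 Y3; Y3 -> S X2

Introduce a nonterminal for each terminal appearing in a rule of length ≥ 2: X1 → v, X2 → w.
Binarize each right-hand side of length ≥ 3 by chaining fresh nonterminals (Y1, Y2, …): affected rules were S → X1 X2 X1; S → B X1 S X2.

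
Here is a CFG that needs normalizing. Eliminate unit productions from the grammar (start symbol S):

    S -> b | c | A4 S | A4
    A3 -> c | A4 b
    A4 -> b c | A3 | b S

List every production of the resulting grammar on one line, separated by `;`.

S -> b c | b S | b | c | A4 S | A4 b; A3 -> c | A4 b; A4 -> b c | b S | c | A4 b

Unit pairs: A4 ⇒* {A3}; S ⇒* {A3, A4}.
Replace each nonterminal's rules with the union of the non-unit rules of every nonterminal it unit-derives.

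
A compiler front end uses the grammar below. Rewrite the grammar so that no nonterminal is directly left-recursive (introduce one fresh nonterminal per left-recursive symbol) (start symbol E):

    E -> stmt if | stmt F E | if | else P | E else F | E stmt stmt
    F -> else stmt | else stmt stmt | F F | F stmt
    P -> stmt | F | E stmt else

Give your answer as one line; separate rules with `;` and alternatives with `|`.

E -> stmt if E' | stmt F E E' | if E' | else P E'; F -> else stmt F' | else stmt stmt F'; P -> stmt | F | E stmt else; E' -> else F E' | stmt stmt E' | ε; F' -> F F' | stmt F' | ε

E, F are directly left-recursive.
For E: α = {else F, stmt stmt}, β = {stmt if, stmt F E, if, else P}. Rewrite as E → β E' and E' → α E' | ε.
For F: α = {F, stmt}, β = {else stmt, else stmt stmt}. Rewrite as F → β F' and F' → α F' | ε.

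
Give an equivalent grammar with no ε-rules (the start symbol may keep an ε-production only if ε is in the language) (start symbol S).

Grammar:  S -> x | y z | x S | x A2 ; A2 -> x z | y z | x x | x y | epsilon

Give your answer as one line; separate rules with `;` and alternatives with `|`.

S -> x | y z | x S | x A2; A2 -> x z | y z | x x | x y

Nullable nonterminals: {A2}.
ε ∉ L(G), so no ε-production is kept.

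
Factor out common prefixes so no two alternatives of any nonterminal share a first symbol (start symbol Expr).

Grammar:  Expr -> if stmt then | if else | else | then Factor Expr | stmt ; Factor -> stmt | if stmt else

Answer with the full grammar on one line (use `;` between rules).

Expr has alternatives sharing prefix 'if': factor to Expr → if Expr1 with Expr1 → stmt then | else.

Expr -> else | then Factor Expr | stmt | if Expr1; Factor -> stmt | if stmt else; Expr1 -> stmt then | else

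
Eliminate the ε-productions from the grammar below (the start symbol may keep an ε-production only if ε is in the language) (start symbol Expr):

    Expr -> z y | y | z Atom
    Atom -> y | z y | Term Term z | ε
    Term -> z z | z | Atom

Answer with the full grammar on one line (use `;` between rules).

Expr -> z y | y | z Atom | z; Atom -> y | z y | Term Term z | Term z | z; Term -> z z | z | Atom

Nullable nonterminals: {Atom, Term}.
ε ∉ L(G), so no ε-production is kept.
Expand every rule over subsets of its nullable positions: Expr → z Atom gives z Atom | z. Atom → Term Term z gives Term Term z | Term z | z.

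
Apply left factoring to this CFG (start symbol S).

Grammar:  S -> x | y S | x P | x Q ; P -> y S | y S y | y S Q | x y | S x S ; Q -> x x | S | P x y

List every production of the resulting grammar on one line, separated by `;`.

S -> y S | x S'; P -> x y | S x S | y S P'; Q -> x x | S | P x y; S' -> ε | P | Q; P' -> ε | y | Q

S has alternatives sharing prefix 'x': factor to S → x S' with S' → ε | P | Q.
P has alternatives sharing prefix 'y S': factor to P → y S P' with P' → ε | y | Q.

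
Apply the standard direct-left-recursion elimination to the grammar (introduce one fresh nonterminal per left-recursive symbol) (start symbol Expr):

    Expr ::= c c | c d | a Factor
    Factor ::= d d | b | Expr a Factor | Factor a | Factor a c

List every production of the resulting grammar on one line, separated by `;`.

Expr ::= c c | c d | a Factor; Factor ::= d d Factor1 | b Factor1 | Expr a Factor Factor1; Factor1 ::= a Factor1 | a c Factor1 | ε

Left recursion appears on Factor.
For Factor: α = {a, a c}, β = {d d, b, Expr a Factor}. Rewrite as Factor → β Factor1 and Factor1 → α Factor1 | ε.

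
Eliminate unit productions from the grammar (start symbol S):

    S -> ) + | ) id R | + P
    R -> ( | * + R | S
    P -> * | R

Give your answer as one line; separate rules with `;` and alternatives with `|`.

S -> ) + | ) id R | + P; R -> ) + | ) id R | + P | ( | * + R; P -> ) + | ) id R | + P | * | ( | * + R

Unit pairs: P ⇒* {R, S}; R ⇒* {S}.
Replace each nonterminal's rules with the union of the non-unit rules of every nonterminal it unit-derives.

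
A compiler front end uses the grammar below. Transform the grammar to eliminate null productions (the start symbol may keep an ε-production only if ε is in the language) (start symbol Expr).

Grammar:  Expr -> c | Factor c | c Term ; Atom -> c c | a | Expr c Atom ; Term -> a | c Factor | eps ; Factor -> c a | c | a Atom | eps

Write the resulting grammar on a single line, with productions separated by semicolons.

Nullable set = {Factor, Term}.
ε ∉ L(G), so no ε-production is kept.
Expand every rule over subsets of its nullable positions: Term → c Factor gives c Factor | c.

Expr -> c | Factor c | c Term; Atom -> c c | a | Expr c Atom; Term -> a | c Factor | c; Factor -> c a | c | a Atom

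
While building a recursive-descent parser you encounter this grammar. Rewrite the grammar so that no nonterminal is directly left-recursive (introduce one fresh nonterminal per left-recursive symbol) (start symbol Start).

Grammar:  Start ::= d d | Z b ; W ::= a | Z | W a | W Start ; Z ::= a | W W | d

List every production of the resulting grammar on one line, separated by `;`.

Start ::= d d | Z b; W ::= a W1 | Z W1; Z ::= a | W W | d; W1 ::= a W1 | Start W1 | ε

Directly left-recursive nonterminal: W.
For W: α = {a, Start}, β = {a, Z}. Rewrite as W → β W1 and W1 → α W1 | ε.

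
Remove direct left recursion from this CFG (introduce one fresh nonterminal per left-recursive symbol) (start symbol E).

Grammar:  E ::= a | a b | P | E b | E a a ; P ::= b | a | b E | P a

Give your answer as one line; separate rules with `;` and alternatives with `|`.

E ::= a E' | a b E' | P E'; P ::= b P' | a P' | b E P'; E' ::= b E' | a a E' | ε; P' ::= a P' | ε

Directly left-recursive nonterminals: E, P.
For E: α = {b, a a}, β = {a, a b, P}. Rewrite as E → β E' and E' → α E' | ε.
For P: α = {a}, β = {b, a, b E}. Rewrite as P → β P' and P' → α P' | ε.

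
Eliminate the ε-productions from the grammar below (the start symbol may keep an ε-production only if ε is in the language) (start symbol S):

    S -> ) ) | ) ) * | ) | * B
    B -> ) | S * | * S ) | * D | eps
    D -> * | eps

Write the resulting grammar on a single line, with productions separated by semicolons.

S -> ) ) | ) ) * | ) | * B | *; B -> ) | S * | * S ) | * D | *; D -> *

The nullable symbols are {B, D}.
ε ∉ L(G), so no ε-production is kept.
Add the nullable-subset variants: S → * B gives * B | *. B → * D gives * D | *.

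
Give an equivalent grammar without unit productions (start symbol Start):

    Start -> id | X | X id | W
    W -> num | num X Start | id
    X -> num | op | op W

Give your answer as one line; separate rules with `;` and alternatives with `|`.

Unit pairs: Start ⇒* {W, X}.
For every A with A ⇒* B via unit rules, add B's non-unit alternatives to A; then delete every rule of the form X → Y.

Start -> id | X id | num | op | op W | num X Start; W -> num | num X Start | id; X -> num | op | op W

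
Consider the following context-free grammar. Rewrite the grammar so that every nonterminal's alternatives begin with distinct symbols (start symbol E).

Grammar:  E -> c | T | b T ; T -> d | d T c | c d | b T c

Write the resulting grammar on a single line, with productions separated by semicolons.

E -> c | T | b T; T -> c d | b T c | d T'; T' -> eps | T c

T has alternatives sharing prefix 'd': factor to T → d T' with T' → ε | T c.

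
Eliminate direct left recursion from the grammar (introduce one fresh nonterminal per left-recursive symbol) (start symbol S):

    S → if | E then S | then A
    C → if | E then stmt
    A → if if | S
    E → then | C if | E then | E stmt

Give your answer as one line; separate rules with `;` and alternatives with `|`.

S → if | E then S | then A; C → if | E then stmt; A → if if | S; E → then E' | C if E'; E' → then E' | stmt E' | ε

Directly left-recursive nonterminal: E.
For E: α = {then, stmt}, β = {then, C if}. Rewrite as E → β E' and E' → α E' | ε.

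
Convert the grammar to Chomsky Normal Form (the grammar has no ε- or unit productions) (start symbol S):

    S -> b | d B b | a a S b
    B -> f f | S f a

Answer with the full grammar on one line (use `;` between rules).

Introduce a nonterminal for each terminal appearing in a rule of length ≥ 2: X1 → d, X2 → b, X3 → a, X4 → f.
Binarize each right-hand side of length ≥ 3 by chaining fresh nonterminals (Y1, Y2, …): affected rules were S → X1 B X2; S → X3 X3 S X2; B → S X4 X3.

S -> b | X1 Y1 | X3 Y2; B -> X4 X4 | S Y4; X1 -> d; X2 -> b; X3 -> a; X4 -> f; Y1 -> B X2; Y2 -> X3 Y3; Y3 -> S X2; Y4 -> X4 X3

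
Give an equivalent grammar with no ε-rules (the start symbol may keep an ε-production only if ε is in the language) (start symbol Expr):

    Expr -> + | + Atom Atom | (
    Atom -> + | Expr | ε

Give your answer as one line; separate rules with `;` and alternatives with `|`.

Expr -> + | + Atom Atom | + Atom | (; Atom -> + | Expr

Nullable nonterminals: {Atom}.
ε ∉ L(G), so no ε-production is kept.
For each production, add variants omitting each subset of nullable occurrences: Expr → + Atom Atom gives + Atom Atom | + Atom.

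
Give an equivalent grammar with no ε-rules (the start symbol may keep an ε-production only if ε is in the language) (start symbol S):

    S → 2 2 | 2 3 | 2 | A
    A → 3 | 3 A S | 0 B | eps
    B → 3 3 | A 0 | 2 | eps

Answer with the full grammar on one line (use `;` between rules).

Nullable set = {A, B, S}.
ε ∈ L(G) since S is nullable, so keep S → ε.
Add the nullable-subset variants: A → 3 A S gives 3 A S | 3 A | 3 S. A → 0 B gives 0 B | 0. B → A 0 gives A 0 | 0.

S → 2 2 | 2 3 | 2 | A | eps; A → 3 | 3 A S | 3 A | 3 S | 0 B | 0; B → 3 3 | A 0 | 0 | 2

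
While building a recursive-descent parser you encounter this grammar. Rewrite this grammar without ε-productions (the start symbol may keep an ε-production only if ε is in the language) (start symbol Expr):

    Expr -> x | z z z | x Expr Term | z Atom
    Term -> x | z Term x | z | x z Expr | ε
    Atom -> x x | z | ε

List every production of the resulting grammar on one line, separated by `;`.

Expr -> x | z z z | x Expr Term | x Expr | z Atom | z; Term -> x | z Term x | z x | z | x z Expr; Atom -> x x | z

The nullable symbols are {Atom, Term}.
ε ∉ L(G), so no ε-production is kept.
Expand every rule over subsets of its nullable positions: Expr → x Expr Term gives x Expr Term | x Expr. Expr → z Atom gives z Atom | z. Term → z Term x gives z Term x | z x.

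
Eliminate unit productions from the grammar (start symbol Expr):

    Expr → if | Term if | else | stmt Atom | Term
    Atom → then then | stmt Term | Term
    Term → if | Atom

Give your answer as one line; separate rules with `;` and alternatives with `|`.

Expr → if | then then | stmt Term | Term if | else | stmt Atom; Atom → if | then then | stmt Term; Term → if | then then | stmt Term

Unit pairs: Atom ⇒* {Term}; Expr ⇒* {Atom, Term}; Term ⇒* {Atom}.
Replace each nonterminal's rules with the union of the non-unit rules of every nonterminal it unit-derives.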